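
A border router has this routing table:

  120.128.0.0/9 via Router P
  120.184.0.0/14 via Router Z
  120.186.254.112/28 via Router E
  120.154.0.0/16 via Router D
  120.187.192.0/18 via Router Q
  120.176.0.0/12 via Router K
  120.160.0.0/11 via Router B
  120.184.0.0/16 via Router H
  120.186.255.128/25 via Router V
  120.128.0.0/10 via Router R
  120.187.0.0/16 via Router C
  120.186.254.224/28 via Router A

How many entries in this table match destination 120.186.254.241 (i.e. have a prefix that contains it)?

Prefixes containing 120.186.254.241:
  120.128.0.0/9 (120.128.0.0 - 120.255.255.255)
  120.128.0.0/10 (120.128.0.0 - 120.191.255.255)
  120.160.0.0/11 (120.160.0.0 - 120.191.255.255)
  120.176.0.0/12 (120.176.0.0 - 120.191.255.255)
  120.184.0.0/14 (120.184.0.0 - 120.187.255.255)
Total matching entries: 5.

5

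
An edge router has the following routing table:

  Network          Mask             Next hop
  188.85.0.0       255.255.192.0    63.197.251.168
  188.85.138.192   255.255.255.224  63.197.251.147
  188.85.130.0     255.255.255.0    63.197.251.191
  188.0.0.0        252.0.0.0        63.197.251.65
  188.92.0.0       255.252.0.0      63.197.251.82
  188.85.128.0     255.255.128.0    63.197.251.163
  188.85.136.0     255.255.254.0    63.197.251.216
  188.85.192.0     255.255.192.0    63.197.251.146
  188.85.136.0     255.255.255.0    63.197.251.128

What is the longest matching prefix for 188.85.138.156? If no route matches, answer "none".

188.85.128.0/17

Entries matching 188.85.138.156:
  188.0.0.0/6 (188.0.0.0 - 191.255.255.255)
  188.85.128.0/17 (188.85.128.0 - 188.85.255.255)
Most specific is 188.85.128.0/17.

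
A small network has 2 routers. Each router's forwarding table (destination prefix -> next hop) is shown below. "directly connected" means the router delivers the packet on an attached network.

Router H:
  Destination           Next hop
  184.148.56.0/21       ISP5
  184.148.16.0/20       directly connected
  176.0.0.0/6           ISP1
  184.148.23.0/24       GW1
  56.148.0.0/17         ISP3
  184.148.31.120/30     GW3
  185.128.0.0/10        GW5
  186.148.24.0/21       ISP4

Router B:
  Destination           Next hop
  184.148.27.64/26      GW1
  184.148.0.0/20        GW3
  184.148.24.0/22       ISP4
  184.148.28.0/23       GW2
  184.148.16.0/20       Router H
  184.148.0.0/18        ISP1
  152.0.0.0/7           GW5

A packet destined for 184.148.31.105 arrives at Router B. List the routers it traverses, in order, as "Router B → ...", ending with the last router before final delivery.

At Router B: longest match for 184.148.31.105 is 184.148.16.0/20 -> Router H
At Router H: longest match for 184.148.31.105 is 184.148.16.0/20 -> directly connected

Router B → Router H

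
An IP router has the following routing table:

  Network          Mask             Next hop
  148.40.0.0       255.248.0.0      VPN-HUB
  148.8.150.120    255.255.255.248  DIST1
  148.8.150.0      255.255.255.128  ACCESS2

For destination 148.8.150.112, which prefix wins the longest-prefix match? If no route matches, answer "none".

148.8.150.0/25

Entries matching 148.8.150.112:
  148.8.150.0/25 (148.8.150.0 - 148.8.150.127)
Most specific is 148.8.150.0/25.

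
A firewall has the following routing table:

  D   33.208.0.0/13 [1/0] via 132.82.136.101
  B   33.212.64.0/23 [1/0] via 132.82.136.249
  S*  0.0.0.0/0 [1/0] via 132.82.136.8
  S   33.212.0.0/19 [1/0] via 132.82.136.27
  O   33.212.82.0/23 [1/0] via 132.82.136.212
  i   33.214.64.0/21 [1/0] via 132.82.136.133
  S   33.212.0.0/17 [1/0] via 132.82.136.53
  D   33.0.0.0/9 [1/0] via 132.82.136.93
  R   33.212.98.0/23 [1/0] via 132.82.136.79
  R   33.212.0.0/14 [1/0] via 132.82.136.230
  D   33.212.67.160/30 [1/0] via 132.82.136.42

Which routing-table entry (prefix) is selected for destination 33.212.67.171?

Entries matching 33.212.67.171:
  0.0.0.0/0 (default, matches everything)
  33.208.0.0/13 (33.208.0.0 - 33.215.255.255)
  33.212.0.0/14 (33.212.0.0 - 33.215.255.255)
  33.212.0.0/17 (33.212.0.0 - 33.212.127.255)
Most specific is 33.212.0.0/17.

33.212.0.0/17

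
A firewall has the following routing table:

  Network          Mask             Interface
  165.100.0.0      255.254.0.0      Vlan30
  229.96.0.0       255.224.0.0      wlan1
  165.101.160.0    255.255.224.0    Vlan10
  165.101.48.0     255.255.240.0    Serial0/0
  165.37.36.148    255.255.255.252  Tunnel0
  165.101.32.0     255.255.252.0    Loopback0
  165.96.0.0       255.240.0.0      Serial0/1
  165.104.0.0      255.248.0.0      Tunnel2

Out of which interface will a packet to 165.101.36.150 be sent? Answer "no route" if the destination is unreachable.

Routes whose prefix contains 165.101.36.150:
  165.96.0.0/12 (165.96.0.0 - 165.111.255.255) -> Serial0/1
  165.100.0.0/15 (165.100.0.0 - 165.101.255.255) -> Vlan30
More-specific entries that do NOT match:
  165.37.36.148/30 (165.37.36.148 - 165.37.36.151) does not contain 165.101.36.150
  165.101.32.0/22 (165.101.32.0 - 165.101.35.255) does not contain 165.101.36.150
  165.101.48.0/20 (165.101.48.0 - 165.101.63.255) does not contain 165.101.36.150
  165.101.160.0/19 (165.101.160.0 - 165.101.191.255) does not contain 165.101.36.150
Longest matching prefix is /15 -> interface Vlan30.

Vlan30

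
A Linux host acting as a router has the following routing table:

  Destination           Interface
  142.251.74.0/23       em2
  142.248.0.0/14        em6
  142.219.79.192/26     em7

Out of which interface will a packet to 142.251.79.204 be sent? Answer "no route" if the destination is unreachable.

Routes whose prefix contains 142.251.79.204:
  142.248.0.0/14 (142.248.0.0 - 142.251.255.255) -> em6
More-specific entries that do NOT match:
  142.219.79.192/26 (142.219.79.192 - 142.219.79.255) does not contain 142.251.79.204
  142.251.74.0/23 (142.251.74.0 - 142.251.75.255) does not contain 142.251.79.204
Longest matching prefix is /14 -> interface em6.

em6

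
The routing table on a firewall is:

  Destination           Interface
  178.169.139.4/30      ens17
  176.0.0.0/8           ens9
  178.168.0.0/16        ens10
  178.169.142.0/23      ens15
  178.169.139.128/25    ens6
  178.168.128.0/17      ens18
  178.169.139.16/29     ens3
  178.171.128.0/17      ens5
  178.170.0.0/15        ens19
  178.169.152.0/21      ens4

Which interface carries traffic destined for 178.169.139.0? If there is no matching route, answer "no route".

no route

No entry's prefix contains 178.169.139.0; there is no default route.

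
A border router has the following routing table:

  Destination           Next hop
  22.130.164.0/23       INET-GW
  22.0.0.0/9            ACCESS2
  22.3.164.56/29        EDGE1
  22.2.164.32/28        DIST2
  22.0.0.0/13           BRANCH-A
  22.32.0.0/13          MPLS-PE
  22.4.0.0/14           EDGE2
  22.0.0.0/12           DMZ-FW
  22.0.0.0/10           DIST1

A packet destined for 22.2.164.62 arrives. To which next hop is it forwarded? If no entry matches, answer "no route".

Routes whose prefix contains 22.2.164.62:
  22.0.0.0/9 (22.0.0.0 - 22.127.255.255) -> ACCESS2
  22.0.0.0/10 (22.0.0.0 - 22.63.255.255) -> DIST1
  22.0.0.0/12 (22.0.0.0 - 22.15.255.255) -> DMZ-FW
  22.0.0.0/13 (22.0.0.0 - 22.7.255.255) -> BRANCH-A
More-specific entries that do NOT match:
  22.3.164.56/29 (22.3.164.56 - 22.3.164.63) does not contain 22.2.164.62
  22.2.164.32/28 (22.2.164.32 - 22.2.164.47) does not contain 22.2.164.62
  22.130.164.0/23 (22.130.164.0 - 22.130.165.255) does not contain 22.2.164.62
  22.4.0.0/14 (22.4.0.0 - 22.7.255.255) does not contain 22.2.164.62
Longest matching prefix is /13 -> next hop BRANCH-A.

BRANCH-A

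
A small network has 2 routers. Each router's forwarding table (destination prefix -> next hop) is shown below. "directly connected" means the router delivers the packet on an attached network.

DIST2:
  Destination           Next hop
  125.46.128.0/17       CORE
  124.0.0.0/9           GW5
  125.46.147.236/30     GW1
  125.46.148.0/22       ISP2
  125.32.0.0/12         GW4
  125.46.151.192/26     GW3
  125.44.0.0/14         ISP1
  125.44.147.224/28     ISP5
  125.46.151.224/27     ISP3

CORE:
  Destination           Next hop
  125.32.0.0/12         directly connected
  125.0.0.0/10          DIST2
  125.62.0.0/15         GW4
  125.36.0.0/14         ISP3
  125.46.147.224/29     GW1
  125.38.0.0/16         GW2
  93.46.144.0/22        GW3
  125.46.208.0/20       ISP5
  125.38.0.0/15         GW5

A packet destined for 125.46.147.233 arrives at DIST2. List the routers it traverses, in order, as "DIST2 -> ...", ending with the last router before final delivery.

At DIST2: longest match for 125.46.147.233 is 125.46.128.0/17 -> CORE
At CORE: longest match for 125.46.147.233 is 125.32.0.0/12 -> directly connected

DIST2 -> CORE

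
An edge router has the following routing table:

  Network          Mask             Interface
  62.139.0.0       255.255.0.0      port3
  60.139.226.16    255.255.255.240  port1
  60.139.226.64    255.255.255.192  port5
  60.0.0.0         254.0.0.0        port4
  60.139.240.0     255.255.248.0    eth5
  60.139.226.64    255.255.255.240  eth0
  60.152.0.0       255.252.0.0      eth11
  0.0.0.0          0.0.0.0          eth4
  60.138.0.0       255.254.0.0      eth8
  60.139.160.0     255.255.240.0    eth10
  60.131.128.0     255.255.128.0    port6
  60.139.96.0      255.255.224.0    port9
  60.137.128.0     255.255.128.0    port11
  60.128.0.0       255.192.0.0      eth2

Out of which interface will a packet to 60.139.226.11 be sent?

Routes whose prefix contains 60.139.226.11:
  0.0.0.0/0 (default, matches everything) -> eth4
  60.0.0.0/7 (60.0.0.0 - 61.255.255.255) -> port4
  60.128.0.0/10 (60.128.0.0 - 60.191.255.255) -> eth2
  60.138.0.0/15 (60.138.0.0 - 60.139.255.255) -> eth8
More-specific entries that do NOT match:
  60.139.226.16/28 (60.139.226.16 - 60.139.226.31) does not contain 60.139.226.11
  60.139.226.64/28 (60.139.226.64 - 60.139.226.79) does not contain 60.139.226.11
  60.139.226.64/26 (60.139.226.64 - 60.139.226.127) does not contain 60.139.226.11
  60.139.240.0/21 (60.139.240.0 - 60.139.247.255) does not contain 60.139.226.11
  60.139.160.0/20 (60.139.160.0 - 60.139.175.255) does not contain 60.139.226.11
  60.139.96.0/19 (60.139.96.0 - 60.139.127.255) does not contain 60.139.226.11
  60.131.128.0/17 (60.131.128.0 - 60.131.255.255) does not contain 60.139.226.11
  60.137.128.0/17 (60.137.128.0 - 60.137.255.255) does not contain 60.139.226.11
  62.139.0.0/16 (62.139.0.0 - 62.139.255.255) does not contain 60.139.226.11
Longest matching prefix is /15 -> interface eth8.

eth8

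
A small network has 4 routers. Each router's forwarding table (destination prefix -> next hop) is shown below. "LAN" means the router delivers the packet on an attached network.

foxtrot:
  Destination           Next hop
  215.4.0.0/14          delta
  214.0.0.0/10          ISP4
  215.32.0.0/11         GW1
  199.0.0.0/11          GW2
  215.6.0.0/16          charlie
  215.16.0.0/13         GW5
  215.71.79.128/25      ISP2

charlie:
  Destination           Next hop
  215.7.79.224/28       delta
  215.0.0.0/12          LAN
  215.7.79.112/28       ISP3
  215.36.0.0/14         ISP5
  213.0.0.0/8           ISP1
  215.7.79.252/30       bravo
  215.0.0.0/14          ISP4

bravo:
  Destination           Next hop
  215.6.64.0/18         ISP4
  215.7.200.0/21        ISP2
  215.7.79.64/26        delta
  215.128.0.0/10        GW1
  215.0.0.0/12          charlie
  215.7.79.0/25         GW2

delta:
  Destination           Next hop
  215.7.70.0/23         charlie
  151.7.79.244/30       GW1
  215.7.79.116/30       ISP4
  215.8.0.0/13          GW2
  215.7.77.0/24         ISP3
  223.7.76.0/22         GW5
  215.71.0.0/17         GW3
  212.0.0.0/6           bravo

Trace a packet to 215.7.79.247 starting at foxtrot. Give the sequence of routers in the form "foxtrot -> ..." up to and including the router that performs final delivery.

foxtrot -> delta -> bravo -> charlie

At foxtrot: longest match for 215.7.79.247 is 215.4.0.0/14 -> delta
At delta: longest match for 215.7.79.247 is 212.0.0.0/6 -> bravo
At bravo: longest match for 215.7.79.247 is 215.0.0.0/12 -> charlie
At charlie: longest match for 215.7.79.247 is 215.0.0.0/12 -> LAN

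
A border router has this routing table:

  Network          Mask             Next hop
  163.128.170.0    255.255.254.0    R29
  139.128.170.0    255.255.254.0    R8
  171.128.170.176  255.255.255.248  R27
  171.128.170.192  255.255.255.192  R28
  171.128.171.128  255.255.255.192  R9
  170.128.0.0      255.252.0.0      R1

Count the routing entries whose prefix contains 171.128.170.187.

0

No listed prefix contains 171.128.170.187.
Total matching entries: 0.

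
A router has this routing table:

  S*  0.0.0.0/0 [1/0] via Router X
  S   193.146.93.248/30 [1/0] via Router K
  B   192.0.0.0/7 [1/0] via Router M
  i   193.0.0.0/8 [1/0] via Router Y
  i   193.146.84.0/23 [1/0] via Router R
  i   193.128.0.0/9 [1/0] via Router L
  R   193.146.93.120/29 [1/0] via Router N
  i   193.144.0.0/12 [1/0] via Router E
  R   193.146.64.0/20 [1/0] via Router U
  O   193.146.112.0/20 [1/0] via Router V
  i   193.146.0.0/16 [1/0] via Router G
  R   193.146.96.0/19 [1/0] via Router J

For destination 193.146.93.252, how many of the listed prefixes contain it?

6

Prefixes containing 193.146.93.252:
  0.0.0.0/0 (default, matches everything)
  192.0.0.0/7 (192.0.0.0 - 193.255.255.255)
  193.0.0.0/8 (193.0.0.0 - 193.255.255.255)
  193.128.0.0/9 (193.128.0.0 - 193.255.255.255)
  193.144.0.0/12 (193.144.0.0 - 193.159.255.255)
  193.146.0.0/16 (193.146.0.0 - 193.146.255.255)
Total matching entries: 6.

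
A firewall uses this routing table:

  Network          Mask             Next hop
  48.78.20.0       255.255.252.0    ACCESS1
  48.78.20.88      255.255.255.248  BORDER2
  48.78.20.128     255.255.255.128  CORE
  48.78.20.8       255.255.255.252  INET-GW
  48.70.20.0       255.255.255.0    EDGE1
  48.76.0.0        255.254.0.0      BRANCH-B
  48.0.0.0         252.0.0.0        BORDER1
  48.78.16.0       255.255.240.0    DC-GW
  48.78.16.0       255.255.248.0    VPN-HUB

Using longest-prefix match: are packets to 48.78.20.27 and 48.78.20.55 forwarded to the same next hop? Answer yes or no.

yes

48.78.20.27: longest match 48.78.20.0/22 -> ACCESS1
48.78.20.55: longest match 48.78.20.0/22 -> ACCESS1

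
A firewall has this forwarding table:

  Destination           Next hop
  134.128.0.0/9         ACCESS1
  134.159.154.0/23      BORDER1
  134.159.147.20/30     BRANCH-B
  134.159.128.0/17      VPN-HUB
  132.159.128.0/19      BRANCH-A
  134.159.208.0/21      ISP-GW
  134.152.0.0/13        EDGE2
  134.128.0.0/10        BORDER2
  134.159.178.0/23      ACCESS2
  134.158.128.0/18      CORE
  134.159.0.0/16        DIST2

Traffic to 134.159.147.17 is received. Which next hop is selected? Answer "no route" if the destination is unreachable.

VPN-HUB

Routes whose prefix contains 134.159.147.17:
  134.128.0.0/9 (134.128.0.0 - 134.255.255.255) -> ACCESS1
  134.128.0.0/10 (134.128.0.0 - 134.191.255.255) -> BORDER2
  134.152.0.0/13 (134.152.0.0 - 134.159.255.255) -> EDGE2
  134.159.0.0/16 (134.159.0.0 - 134.159.255.255) -> DIST2
  134.159.128.0/17 (134.159.128.0 - 134.159.255.255) -> VPN-HUB
More-specific entries that do NOT match:
  134.159.147.20/30 (134.159.147.20 - 134.159.147.23) does not contain 134.159.147.17
  134.159.154.0/23 (134.159.154.0 - 134.159.155.255) does not contain 134.159.147.17
  134.159.178.0/23 (134.159.178.0 - 134.159.179.255) does not contain 134.159.147.17
  134.159.208.0/21 (134.159.208.0 - 134.159.215.255) does not contain 134.159.147.17
  132.159.128.0/19 (132.159.128.0 - 132.159.159.255) does not contain 134.159.147.17
  134.158.128.0/18 (134.158.128.0 - 134.158.191.255) does not contain 134.159.147.17
Longest matching prefix is /17 -> next hop VPN-HUB.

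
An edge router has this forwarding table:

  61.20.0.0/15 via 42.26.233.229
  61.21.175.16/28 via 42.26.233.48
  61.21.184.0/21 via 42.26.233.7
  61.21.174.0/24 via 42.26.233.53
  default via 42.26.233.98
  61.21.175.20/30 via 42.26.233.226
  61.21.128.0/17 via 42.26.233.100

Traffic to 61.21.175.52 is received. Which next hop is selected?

42.26.233.100

Routes whose prefix contains 61.21.175.52:
  0.0.0.0/0 (default, matches everything) -> 42.26.233.98
  61.20.0.0/15 (61.20.0.0 - 61.21.255.255) -> 42.26.233.229
  61.21.128.0/17 (61.21.128.0 - 61.21.255.255) -> 42.26.233.100
More-specific entries that do NOT match:
  61.21.175.20/30 (61.21.175.20 - 61.21.175.23) does not contain 61.21.175.52
  61.21.175.16/28 (61.21.175.16 - 61.21.175.31) does not contain 61.21.175.52
  61.21.174.0/24 (61.21.174.0 - 61.21.174.255) does not contain 61.21.175.52
  61.21.184.0/21 (61.21.184.0 - 61.21.191.255) does not contain 61.21.175.52
Longest matching prefix is /17 -> next hop 42.26.233.100.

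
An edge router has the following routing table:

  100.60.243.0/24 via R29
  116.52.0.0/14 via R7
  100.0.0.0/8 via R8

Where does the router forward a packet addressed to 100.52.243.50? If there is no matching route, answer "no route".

Routes whose prefix contains 100.52.243.50:
  100.0.0.0/8 (100.0.0.0 - 100.255.255.255) -> R8
More-specific entries that do NOT match:
  100.60.243.0/24 (100.60.243.0 - 100.60.243.255) does not contain 100.52.243.50
  116.52.0.0/14 (116.52.0.0 - 116.55.255.255) does not contain 100.52.243.50
Longest matching prefix is /8 -> next hop R8.

R8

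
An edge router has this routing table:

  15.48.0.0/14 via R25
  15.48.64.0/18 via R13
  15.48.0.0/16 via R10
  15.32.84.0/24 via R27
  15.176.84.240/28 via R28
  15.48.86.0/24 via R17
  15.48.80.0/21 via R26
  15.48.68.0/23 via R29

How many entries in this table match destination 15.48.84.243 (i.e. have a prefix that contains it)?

4

Prefixes containing 15.48.84.243:
  15.48.0.0/14 (15.48.0.0 - 15.51.255.255)
  15.48.0.0/16 (15.48.0.0 - 15.48.255.255)
  15.48.64.0/18 (15.48.64.0 - 15.48.127.255)
  15.48.80.0/21 (15.48.80.0 - 15.48.87.255)
Total matching entries: 4.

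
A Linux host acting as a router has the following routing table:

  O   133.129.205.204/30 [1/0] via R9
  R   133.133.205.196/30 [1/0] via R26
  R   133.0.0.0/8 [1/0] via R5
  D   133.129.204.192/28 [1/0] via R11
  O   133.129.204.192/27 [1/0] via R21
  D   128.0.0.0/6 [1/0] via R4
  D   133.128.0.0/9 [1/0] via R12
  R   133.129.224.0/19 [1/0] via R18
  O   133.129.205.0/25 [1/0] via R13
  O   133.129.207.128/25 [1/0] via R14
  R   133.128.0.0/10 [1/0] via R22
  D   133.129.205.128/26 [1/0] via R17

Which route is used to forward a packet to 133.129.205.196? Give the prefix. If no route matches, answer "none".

Entries matching 133.129.205.196:
  133.0.0.0/8 (133.0.0.0 - 133.255.255.255)
  133.128.0.0/9 (133.128.0.0 - 133.255.255.255)
  133.128.0.0/10 (133.128.0.0 - 133.191.255.255)
Most specific is 133.128.0.0/10.

133.128.0.0/10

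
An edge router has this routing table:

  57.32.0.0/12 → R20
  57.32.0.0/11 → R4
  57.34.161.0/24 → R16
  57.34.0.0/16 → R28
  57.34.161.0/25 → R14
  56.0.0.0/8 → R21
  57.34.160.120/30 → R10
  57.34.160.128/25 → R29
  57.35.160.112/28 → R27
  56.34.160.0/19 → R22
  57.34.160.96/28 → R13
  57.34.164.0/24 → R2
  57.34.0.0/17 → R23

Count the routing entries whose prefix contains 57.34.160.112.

Prefixes containing 57.34.160.112:
  57.32.0.0/11 (57.32.0.0 - 57.63.255.255)
  57.32.0.0/12 (57.32.0.0 - 57.47.255.255)
  57.34.0.0/16 (57.34.0.0 - 57.34.255.255)
Total matching entries: 3.

3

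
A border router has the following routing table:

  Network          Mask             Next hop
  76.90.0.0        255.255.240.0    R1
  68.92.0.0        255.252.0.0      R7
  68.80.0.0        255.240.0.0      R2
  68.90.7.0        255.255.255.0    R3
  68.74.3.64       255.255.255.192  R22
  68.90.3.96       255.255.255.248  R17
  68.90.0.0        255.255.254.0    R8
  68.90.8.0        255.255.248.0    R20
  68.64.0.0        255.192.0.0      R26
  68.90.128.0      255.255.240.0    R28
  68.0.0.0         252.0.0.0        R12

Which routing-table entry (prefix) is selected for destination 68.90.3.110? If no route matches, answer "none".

68.80.0.0/12

Entries matching 68.90.3.110:
  68.0.0.0/6 (68.0.0.0 - 71.255.255.255)
  68.64.0.0/10 (68.64.0.0 - 68.127.255.255)
  68.80.0.0/12 (68.80.0.0 - 68.95.255.255)
Most specific is 68.80.0.0/12.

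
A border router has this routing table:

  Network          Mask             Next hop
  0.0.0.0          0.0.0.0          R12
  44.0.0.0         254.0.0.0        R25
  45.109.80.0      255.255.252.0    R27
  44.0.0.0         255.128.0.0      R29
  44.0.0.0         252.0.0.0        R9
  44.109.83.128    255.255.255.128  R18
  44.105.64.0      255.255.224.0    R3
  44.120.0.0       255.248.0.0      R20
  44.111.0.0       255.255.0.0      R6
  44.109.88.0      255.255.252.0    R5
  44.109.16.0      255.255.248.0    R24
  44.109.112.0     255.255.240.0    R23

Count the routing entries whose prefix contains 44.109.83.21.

4

Prefixes containing 44.109.83.21:
  0.0.0.0/0 (default, matches everything)
  44.0.0.0/6 (44.0.0.0 - 47.255.255.255)
  44.0.0.0/7 (44.0.0.0 - 45.255.255.255)
  44.0.0.0/9 (44.0.0.0 - 44.127.255.255)
Total matching entries: 4.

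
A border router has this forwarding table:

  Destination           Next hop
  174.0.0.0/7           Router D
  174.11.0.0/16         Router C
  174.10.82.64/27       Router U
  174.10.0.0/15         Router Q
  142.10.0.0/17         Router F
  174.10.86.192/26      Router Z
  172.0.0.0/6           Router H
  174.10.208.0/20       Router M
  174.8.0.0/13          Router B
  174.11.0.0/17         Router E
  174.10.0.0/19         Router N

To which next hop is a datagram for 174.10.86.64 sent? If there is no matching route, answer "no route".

Routes whose prefix contains 174.10.86.64:
  172.0.0.0/6 (172.0.0.0 - 175.255.255.255) -> Router H
  174.0.0.0/7 (174.0.0.0 - 175.255.255.255) -> Router D
  174.8.0.0/13 (174.8.0.0 - 174.15.255.255) -> Router B
  174.10.0.0/15 (174.10.0.0 - 174.11.255.255) -> Router Q
More-specific entries that do NOT match:
  174.10.82.64/27 (174.10.82.64 - 174.10.82.95) does not contain 174.10.86.64
  174.10.86.192/26 (174.10.86.192 - 174.10.86.255) does not contain 174.10.86.64
  174.10.208.0/20 (174.10.208.0 - 174.10.223.255) does not contain 174.10.86.64
  174.10.0.0/19 (174.10.0.0 - 174.10.31.255) does not contain 174.10.86.64
  142.10.0.0/17 (142.10.0.0 - 142.10.127.255) does not contain 174.10.86.64
  174.11.0.0/17 (174.11.0.0 - 174.11.127.255) does not contain 174.10.86.64
  174.11.0.0/16 (174.11.0.0 - 174.11.255.255) does not contain 174.10.86.64
Longest matching prefix is /15 -> next hop Router Q.

Router Q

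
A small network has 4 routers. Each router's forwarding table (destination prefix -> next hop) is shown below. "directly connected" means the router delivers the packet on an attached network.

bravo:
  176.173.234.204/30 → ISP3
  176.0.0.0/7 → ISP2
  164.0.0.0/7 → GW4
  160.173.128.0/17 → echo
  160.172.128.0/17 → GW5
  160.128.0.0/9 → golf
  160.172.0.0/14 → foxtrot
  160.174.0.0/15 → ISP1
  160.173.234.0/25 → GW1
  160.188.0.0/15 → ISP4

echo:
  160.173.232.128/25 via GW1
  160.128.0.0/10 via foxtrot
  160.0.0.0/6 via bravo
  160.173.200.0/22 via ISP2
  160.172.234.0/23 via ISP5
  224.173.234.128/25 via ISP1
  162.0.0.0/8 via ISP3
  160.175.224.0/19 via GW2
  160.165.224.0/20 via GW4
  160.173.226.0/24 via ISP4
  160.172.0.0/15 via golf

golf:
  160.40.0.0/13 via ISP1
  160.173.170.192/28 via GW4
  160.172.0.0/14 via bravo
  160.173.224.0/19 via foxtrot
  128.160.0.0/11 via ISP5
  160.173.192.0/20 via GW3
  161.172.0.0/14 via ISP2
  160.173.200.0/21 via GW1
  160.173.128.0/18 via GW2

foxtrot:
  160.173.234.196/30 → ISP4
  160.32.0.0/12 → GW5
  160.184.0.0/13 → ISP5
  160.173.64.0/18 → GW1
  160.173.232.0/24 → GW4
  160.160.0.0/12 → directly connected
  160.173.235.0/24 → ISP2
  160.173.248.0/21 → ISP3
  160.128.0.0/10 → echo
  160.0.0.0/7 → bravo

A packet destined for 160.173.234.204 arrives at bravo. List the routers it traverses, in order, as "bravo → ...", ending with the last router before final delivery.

bravo → echo → golf → foxtrot

At bravo: longest match for 160.173.234.204 is 160.173.128.0/17 -> echo
At echo: longest match for 160.173.234.204 is 160.172.0.0/15 -> golf
At golf: longest match for 160.173.234.204 is 160.173.224.0/19 -> foxtrot
At foxtrot: longest match for 160.173.234.204 is 160.160.0.0/12 -> directly connected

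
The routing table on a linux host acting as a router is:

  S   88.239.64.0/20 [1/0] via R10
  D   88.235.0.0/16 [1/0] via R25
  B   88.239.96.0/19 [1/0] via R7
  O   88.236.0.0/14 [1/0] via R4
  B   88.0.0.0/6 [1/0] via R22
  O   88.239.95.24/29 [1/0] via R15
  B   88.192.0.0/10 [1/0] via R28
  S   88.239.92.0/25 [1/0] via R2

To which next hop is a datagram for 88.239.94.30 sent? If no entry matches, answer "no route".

R4

Routes whose prefix contains 88.239.94.30:
  88.0.0.0/6 (88.0.0.0 - 91.255.255.255) -> R22
  88.192.0.0/10 (88.192.0.0 - 88.255.255.255) -> R28
  88.236.0.0/14 (88.236.0.0 - 88.239.255.255) -> R4
More-specific entries that do NOT match:
  88.239.95.24/29 (88.239.95.24 - 88.239.95.31) does not contain 88.239.94.30
  88.239.92.0/25 (88.239.92.0 - 88.239.92.127) does not contain 88.239.94.30
  88.239.64.0/20 (88.239.64.0 - 88.239.79.255) does not contain 88.239.94.30
  88.239.96.0/19 (88.239.96.0 - 88.239.127.255) does not contain 88.239.94.30
  88.235.0.0/16 (88.235.0.0 - 88.235.255.255) does not contain 88.239.94.30
Longest matching prefix is /14 -> next hop R4.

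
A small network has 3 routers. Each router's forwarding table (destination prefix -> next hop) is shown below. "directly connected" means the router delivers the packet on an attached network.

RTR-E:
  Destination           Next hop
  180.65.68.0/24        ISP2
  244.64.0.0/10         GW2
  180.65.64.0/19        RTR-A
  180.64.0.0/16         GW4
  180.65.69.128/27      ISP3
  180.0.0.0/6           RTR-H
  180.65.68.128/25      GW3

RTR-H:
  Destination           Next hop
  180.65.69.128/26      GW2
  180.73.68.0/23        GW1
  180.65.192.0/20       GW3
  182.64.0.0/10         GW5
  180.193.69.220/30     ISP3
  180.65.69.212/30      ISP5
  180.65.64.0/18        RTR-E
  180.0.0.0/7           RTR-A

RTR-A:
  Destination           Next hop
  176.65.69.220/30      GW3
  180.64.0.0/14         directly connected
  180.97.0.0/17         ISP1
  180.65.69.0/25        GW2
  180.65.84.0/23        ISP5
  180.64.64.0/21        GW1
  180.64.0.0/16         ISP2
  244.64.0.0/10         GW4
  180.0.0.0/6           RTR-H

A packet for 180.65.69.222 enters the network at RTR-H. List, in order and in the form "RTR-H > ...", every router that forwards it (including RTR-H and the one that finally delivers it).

At RTR-H: longest match for 180.65.69.222 is 180.65.64.0/18 -> RTR-E
At RTR-E: longest match for 180.65.69.222 is 180.65.64.0/19 -> RTR-A
At RTR-A: longest match for 180.65.69.222 is 180.64.0.0/14 -> directly connected

RTR-H > RTR-E > RTR-A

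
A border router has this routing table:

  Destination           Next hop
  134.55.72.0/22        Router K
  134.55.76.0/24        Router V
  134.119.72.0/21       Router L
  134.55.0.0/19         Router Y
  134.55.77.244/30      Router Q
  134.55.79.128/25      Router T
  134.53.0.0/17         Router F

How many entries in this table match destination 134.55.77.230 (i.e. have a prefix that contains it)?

0

No listed prefix contains 134.55.77.230.
Total matching entries: 0.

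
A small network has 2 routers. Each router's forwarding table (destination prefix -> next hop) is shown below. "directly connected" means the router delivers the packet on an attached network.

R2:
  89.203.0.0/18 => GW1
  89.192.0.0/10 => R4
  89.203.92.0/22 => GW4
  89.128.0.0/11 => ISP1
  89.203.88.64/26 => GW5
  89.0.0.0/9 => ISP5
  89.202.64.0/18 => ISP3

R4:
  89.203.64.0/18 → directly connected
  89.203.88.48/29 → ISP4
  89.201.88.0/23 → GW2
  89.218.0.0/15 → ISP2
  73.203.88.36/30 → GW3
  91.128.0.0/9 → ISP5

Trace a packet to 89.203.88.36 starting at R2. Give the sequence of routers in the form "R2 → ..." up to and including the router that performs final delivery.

At R2: longest match for 89.203.88.36 is 89.192.0.0/10 -> R4
At R4: longest match for 89.203.88.36 is 89.203.64.0/18 -> directly connected

R2 → R4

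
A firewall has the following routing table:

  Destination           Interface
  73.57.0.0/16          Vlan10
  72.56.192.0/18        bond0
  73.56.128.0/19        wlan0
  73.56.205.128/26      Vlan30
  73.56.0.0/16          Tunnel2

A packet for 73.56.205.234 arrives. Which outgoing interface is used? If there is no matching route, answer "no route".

Tunnel2

Routes whose prefix contains 73.56.205.234:
  73.56.0.0/16 (73.56.0.0 - 73.56.255.255) -> Tunnel2
More-specific entries that do NOT match:
  73.56.205.128/26 (73.56.205.128 - 73.56.205.191) does not contain 73.56.205.234
  73.56.128.0/19 (73.56.128.0 - 73.56.159.255) does not contain 73.56.205.234
  72.56.192.0/18 (72.56.192.0 - 72.56.255.255) does not contain 73.56.205.234
Longest matching prefix is /16 -> interface Tunnel2.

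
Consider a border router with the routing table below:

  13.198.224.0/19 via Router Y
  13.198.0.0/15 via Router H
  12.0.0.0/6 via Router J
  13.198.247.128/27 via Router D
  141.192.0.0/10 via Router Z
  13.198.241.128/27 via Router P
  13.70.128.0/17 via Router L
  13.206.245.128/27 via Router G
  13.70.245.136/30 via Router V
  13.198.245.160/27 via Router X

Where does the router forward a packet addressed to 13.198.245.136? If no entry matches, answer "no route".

Router Y

Routes whose prefix contains 13.198.245.136:
  12.0.0.0/6 (12.0.0.0 - 15.255.255.255) -> Router J
  13.198.0.0/15 (13.198.0.0 - 13.199.255.255) -> Router H
  13.198.224.0/19 (13.198.224.0 - 13.198.255.255) -> Router Y
More-specific entries that do NOT match:
  13.70.245.136/30 (13.70.245.136 - 13.70.245.139) does not contain 13.198.245.136
  13.198.247.128/27 (13.198.247.128 - 13.198.247.159) does not contain 13.198.245.136
  13.198.241.128/27 (13.198.241.128 - 13.198.241.159) does not contain 13.198.245.136
  13.206.245.128/27 (13.206.245.128 - 13.206.245.159) does not contain 13.198.245.136
  13.198.245.160/27 (13.198.245.160 - 13.198.245.191) does not contain 13.198.245.136
Longest matching prefix is /19 -> next hop Router Y.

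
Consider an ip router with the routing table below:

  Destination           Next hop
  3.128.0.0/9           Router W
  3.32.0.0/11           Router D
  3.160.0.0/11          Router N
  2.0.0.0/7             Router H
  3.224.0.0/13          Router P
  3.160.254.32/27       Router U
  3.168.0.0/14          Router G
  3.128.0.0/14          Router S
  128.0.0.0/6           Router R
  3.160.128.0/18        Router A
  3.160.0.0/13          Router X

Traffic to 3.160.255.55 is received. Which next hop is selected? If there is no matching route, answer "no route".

Router X

Routes whose prefix contains 3.160.255.55:
  2.0.0.0/7 (2.0.0.0 - 3.255.255.255) -> Router H
  3.128.0.0/9 (3.128.0.0 - 3.255.255.255) -> Router W
  3.160.0.0/11 (3.160.0.0 - 3.191.255.255) -> Router N
  3.160.0.0/13 (3.160.0.0 - 3.167.255.255) -> Router X
More-specific entries that do NOT match:
  3.160.254.32/27 (3.160.254.32 - 3.160.254.63) does not contain 3.160.255.55
  3.160.128.0/18 (3.160.128.0 - 3.160.191.255) does not contain 3.160.255.55
  3.168.0.0/14 (3.168.0.0 - 3.171.255.255) does not contain 3.160.255.55
  3.128.0.0/14 (3.128.0.0 - 3.131.255.255) does not contain 3.160.255.55
Longest matching prefix is /13 -> next hop Router X.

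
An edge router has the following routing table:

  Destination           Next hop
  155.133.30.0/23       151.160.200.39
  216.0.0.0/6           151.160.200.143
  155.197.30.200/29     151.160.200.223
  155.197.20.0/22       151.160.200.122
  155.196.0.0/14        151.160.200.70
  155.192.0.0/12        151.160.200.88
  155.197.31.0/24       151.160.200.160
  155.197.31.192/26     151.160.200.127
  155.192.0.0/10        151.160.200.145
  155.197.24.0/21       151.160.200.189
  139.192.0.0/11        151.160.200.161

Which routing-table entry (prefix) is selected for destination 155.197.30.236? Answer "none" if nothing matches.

155.197.24.0/21

Entries matching 155.197.30.236:
  155.192.0.0/10 (155.192.0.0 - 155.255.255.255)
  155.192.0.0/12 (155.192.0.0 - 155.207.255.255)
  155.196.0.0/14 (155.196.0.0 - 155.199.255.255)
  155.197.24.0/21 (155.197.24.0 - 155.197.31.255)
Most specific is 155.197.24.0/21.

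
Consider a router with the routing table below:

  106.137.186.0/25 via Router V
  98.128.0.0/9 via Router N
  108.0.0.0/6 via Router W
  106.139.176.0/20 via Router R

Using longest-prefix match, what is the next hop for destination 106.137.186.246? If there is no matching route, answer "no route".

no route

No entry's prefix contains 106.137.186.246; there is no default route.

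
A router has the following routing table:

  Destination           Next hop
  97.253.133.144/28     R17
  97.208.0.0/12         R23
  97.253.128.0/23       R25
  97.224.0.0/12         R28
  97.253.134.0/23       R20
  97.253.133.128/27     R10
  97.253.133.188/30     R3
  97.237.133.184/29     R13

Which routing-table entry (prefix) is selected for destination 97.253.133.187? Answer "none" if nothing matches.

97.253.133.187 is outside every listed prefix and there is no default route.

none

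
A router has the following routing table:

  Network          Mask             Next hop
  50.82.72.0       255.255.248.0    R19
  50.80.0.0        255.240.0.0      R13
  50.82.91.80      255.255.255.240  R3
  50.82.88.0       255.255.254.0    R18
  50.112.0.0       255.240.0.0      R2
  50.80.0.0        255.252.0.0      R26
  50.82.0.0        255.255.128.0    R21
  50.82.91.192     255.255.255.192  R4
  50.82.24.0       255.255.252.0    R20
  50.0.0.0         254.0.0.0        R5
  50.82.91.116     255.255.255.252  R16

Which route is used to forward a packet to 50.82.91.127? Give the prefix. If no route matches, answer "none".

Entries matching 50.82.91.127:
  50.0.0.0/7 (50.0.0.0 - 51.255.255.255)
  50.80.0.0/12 (50.80.0.0 - 50.95.255.255)
  50.80.0.0/14 (50.80.0.0 - 50.83.255.255)
  50.82.0.0/17 (50.82.0.0 - 50.82.127.255)
Most specific is 50.82.0.0/17.

50.82.0.0/17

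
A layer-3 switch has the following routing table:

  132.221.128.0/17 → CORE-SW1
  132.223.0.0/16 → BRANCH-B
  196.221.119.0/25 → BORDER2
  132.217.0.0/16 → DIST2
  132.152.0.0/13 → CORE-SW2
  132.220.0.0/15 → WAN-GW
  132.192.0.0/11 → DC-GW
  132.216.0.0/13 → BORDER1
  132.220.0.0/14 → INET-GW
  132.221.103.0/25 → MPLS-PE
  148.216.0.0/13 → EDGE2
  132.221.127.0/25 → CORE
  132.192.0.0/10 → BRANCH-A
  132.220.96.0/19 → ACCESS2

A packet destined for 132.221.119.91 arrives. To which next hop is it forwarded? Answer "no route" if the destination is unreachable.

Routes whose prefix contains 132.221.119.91:
  132.192.0.0/10 (132.192.0.0 - 132.255.255.255) -> BRANCH-A
  132.192.0.0/11 (132.192.0.0 - 132.223.255.255) -> DC-GW
  132.216.0.0/13 (132.216.0.0 - 132.223.255.255) -> BORDER1
  132.220.0.0/14 (132.220.0.0 - 132.223.255.255) -> INET-GW
  132.220.0.0/15 (132.220.0.0 - 132.221.255.255) -> WAN-GW
More-specific entries that do NOT match:
  196.221.119.0/25 (196.221.119.0 - 196.221.119.127) does not contain 132.221.119.91
  132.221.103.0/25 (132.221.103.0 - 132.221.103.127) does not contain 132.221.119.91
  132.221.127.0/25 (132.221.127.0 - 132.221.127.127) does not contain 132.221.119.91
  132.220.96.0/19 (132.220.96.0 - 132.220.127.255) does not contain 132.221.119.91
  132.221.128.0/17 (132.221.128.0 - 132.221.255.255) does not contain 132.221.119.91
  132.223.0.0/16 (132.223.0.0 - 132.223.255.255) does not contain 132.221.119.91
  132.217.0.0/16 (132.217.0.0 - 132.217.255.255) does not contain 132.221.119.91
Longest matching prefix is /15 -> next hop WAN-GW.

WAN-GW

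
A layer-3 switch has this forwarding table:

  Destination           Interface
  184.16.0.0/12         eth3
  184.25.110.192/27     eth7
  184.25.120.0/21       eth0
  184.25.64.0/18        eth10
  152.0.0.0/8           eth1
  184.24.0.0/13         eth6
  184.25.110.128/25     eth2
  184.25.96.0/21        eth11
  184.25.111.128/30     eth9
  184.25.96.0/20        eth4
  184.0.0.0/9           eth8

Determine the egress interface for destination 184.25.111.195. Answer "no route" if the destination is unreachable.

Routes whose prefix contains 184.25.111.195:
  184.0.0.0/9 (184.0.0.0 - 184.127.255.255) -> eth8
  184.16.0.0/12 (184.16.0.0 - 184.31.255.255) -> eth3
  184.24.0.0/13 (184.24.0.0 - 184.31.255.255) -> eth6
  184.25.64.0/18 (184.25.64.0 - 184.25.127.255) -> eth10
  184.25.96.0/20 (184.25.96.0 - 184.25.111.255) -> eth4
More-specific entries that do NOT match:
  184.25.111.128/30 (184.25.111.128 - 184.25.111.131) does not contain 184.25.111.195
  184.25.110.192/27 (184.25.110.192 - 184.25.110.223) does not contain 184.25.111.195
  184.25.110.128/25 (184.25.110.128 - 184.25.110.255) does not contain 184.25.111.195
  184.25.120.0/21 (184.25.120.0 - 184.25.127.255) does not contain 184.25.111.195
  184.25.96.0/21 (184.25.96.0 - 184.25.103.255) does not contain 184.25.111.195
Longest matching prefix is /20 -> interface eth4.

eth4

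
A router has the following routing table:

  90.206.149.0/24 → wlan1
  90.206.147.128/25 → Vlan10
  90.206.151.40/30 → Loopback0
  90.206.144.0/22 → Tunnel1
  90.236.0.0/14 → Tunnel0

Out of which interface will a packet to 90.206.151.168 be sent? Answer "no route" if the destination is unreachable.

no route

No entry's prefix contains 90.206.151.168; there is no default route.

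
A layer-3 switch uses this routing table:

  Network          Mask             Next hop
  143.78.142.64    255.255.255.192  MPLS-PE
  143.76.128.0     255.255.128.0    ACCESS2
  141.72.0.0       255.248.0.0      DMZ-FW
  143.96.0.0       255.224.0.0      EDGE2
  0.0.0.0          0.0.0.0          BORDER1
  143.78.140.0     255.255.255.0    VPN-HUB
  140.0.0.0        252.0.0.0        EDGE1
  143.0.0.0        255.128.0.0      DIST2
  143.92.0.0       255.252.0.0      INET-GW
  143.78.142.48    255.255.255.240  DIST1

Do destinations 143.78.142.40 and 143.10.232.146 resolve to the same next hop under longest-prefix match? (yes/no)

143.78.142.40: longest match 143.0.0.0/9 -> DIST2
143.10.232.146: longest match 143.0.0.0/9 -> DIST2

yes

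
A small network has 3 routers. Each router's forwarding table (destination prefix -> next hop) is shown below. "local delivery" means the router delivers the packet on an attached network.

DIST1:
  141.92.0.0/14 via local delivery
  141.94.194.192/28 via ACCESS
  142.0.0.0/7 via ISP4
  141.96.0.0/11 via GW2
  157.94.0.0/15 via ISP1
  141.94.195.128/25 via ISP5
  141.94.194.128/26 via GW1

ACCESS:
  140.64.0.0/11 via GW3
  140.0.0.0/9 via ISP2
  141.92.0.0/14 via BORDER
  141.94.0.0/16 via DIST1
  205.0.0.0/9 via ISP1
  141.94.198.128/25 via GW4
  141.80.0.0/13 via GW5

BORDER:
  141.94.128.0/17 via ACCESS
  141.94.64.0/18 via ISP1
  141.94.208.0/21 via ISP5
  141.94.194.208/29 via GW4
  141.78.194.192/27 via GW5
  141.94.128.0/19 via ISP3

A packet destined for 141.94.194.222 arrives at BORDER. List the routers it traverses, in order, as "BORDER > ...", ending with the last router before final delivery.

BORDER > ACCESS > DIST1

At BORDER: longest match for 141.94.194.222 is 141.94.128.0/17 -> ACCESS
At ACCESS: longest match for 141.94.194.222 is 141.94.0.0/16 -> DIST1
At DIST1: longest match for 141.94.194.222 is 141.92.0.0/14 -> local delivery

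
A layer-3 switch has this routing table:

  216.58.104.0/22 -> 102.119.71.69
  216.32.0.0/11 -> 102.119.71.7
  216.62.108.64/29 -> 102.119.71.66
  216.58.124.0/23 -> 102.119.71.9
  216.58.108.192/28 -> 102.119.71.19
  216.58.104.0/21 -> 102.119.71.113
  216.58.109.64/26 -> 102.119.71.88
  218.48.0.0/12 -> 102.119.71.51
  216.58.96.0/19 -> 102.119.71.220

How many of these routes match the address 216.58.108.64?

3

Prefixes containing 216.58.108.64:
  216.32.0.0/11 (216.32.0.0 - 216.63.255.255)
  216.58.96.0/19 (216.58.96.0 - 216.58.127.255)
  216.58.104.0/21 (216.58.104.0 - 216.58.111.255)
Total matching entries: 3.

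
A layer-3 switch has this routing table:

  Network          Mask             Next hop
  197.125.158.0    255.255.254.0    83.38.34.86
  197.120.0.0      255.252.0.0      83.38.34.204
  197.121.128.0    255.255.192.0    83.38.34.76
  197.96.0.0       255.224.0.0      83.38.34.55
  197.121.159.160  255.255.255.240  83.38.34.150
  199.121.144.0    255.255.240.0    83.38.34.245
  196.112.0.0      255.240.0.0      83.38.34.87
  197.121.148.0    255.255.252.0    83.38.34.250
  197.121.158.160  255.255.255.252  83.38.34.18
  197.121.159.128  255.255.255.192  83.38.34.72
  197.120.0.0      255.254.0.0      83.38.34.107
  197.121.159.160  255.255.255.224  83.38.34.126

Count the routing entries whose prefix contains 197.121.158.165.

4

Prefixes containing 197.121.158.165:
  197.96.0.0/11 (197.96.0.0 - 197.127.255.255)
  197.120.0.0/14 (197.120.0.0 - 197.123.255.255)
  197.120.0.0/15 (197.120.0.0 - 197.121.255.255)
  197.121.128.0/18 (197.121.128.0 - 197.121.191.255)
Total matching entries: 4.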